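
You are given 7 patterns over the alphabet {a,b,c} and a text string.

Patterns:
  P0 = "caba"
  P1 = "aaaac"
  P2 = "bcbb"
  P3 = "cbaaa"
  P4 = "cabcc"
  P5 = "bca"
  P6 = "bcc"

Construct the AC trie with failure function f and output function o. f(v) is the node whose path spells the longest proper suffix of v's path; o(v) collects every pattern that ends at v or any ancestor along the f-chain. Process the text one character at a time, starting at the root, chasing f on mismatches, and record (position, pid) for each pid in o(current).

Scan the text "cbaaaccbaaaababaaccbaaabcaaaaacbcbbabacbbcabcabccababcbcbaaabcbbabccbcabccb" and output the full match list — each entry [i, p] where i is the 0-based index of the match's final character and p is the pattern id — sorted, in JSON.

Construct AC machine:
Trie (insert patterns):
  0='ε' goto a→5 b→10 c→1
  1='c' goto a→2 b→14
  2='ca' goto b→3
  3='cab' goto a→4 c→18
  4='caba' goto ·  ←P0
  5='a' goto a→6
  6='aa' goto a→7
  7='aaa' goto a→8
  8='aaaa' goto c→9
  9='aaaac' goto ·  ←P1
  10='b' goto c→11
  11='bc' goto a→20 b→12 c→21
  12='bcb' goto b→13
  13='bcbb' goto ·  ←P2
  14='cb' goto a→15
  15='cba' goto a→16
  16='cbaa' goto a→17
  17='cbaaa' goto ·  ←P3
  18='cabc' goto c→19
  19='cabcc' goto ·  ←P4
  20='bca' goto ·  ←P5
  21='bcc' goto ·  ←P6

Failure links (BFS by depth):
  n1('c'): parent n0 fail=0; on 'c' 0 → fail=0;  out ∅∪∅=∅
  n5('a'): parent n0 fail=0; on 'a' 0 → fail=0;  out ∅∪∅=∅
  n10('b'): parent n0 fail=0; on 'b' 0 → fail=0;  out ∅∪∅=∅
  n2('ca'): parent n1 fail=0; on 'a' 0 → fail=5;  out ∅∪∅=∅
  n6('aa'): parent n5 fail=0; on 'a' 0 → fail=5;  out ∅∪∅=∅
  n11('bc'): parent n10 fail=0; on 'c' 0 → fail=1;  out ∅∪∅=∅
  n14('cb'): parent n1 fail=0; on 'b' 0 → fail=10;  out ∅∪∅=∅
  n3('cab'): parent n2 fail=5; on 'b' 5→0 → fail=10;  out ∅∪∅=∅
  n7('aaa'): parent n6 fail=5; on 'a' 5 → fail=6;  out ∅∪∅=∅
  n12('bcb'): parent n11 fail=1; on 'b' 1 → fail=14;  out ∅∪∅=∅
  n15('cba'): parent n14 fail=10; on 'a' 10→0 → fail=5;  out ∅∪∅=∅
  n20('bca'): parent n11 fail=1; on 'a' 1 → fail=2;  out {5}∪∅={5}
  n21('bcc'): parent n11 fail=1; on 'c' 1→0 → fail=1;  out {6}∪∅={6}
  n4('caba'): parent n3 fail=10; on 'a' 10→0 → fail=5;  out {0}∪∅={0}
  n8('aaaa'): parent n7 fail=6; on 'a' 6 → fail=7;  out ∅∪∅=∅
  n13('bcbb'): parent n12 fail=14; on 'b' 14→10→0 → fail=10;  out {2}∪∅={2}
  n16('cbaa'): parent n15 fail=5; on 'a' 5 → fail=6;  out ∅∪∅=∅
  n18('cabc'): parent n3 fail=10; on 'c' 10 → fail=11;  out ∅∪∅=∅
  n9('aaaac'): parent n8 fail=7; on 'c' 7→6→5→0 → fail=1;  out {1}∪∅={1}
  n17('cbaaa'): parent n16 fail=6; on 'a' 6 → fail=7;  out {3}∪∅={3}
  n19('cabcc'): parent n18 fail=11; on 'c' 11 → fail=21;  out {4}∪{6}={4,6}

Run:
pos 0 'c': at 1
pos 1 'b': at 14
pos 2 'a': at 15
pos 3 'a': at 16
pos 4 'a': at 17  → match P3@[0:4]
pos 5 'c': at 1 ·f
pos 6 'c': at 1 ·f
pos 7 'b': at 14
pos 8 'a': at 15
pos 9 'a': at 16
pos 10 'a': at 17  → match P3@[6:10]
pos 11 'a': at 8 ·f
pos 12 'b': at 10 ·f
pos 13 'a': at 5 ·f
pos 14 'b': at 10 ·f
pos 15 'a': at 5 ·f
pos 16 'a': at 6
pos 17 'c': at 1 ·f
pos 18 'c': at 1 ·f
pos 19 'b': at 14
pos 20 'a': at 15
pos 21 'a': at 16
pos 22 'a': at 17  → match P3@[18:22]
pos 23 'b': at 10 ·f
pos 24 'c': at 11
pos 25 'a': at 20  → match P5@[23:25]
pos 26 'a': at 6 ·f
pos 27 'a': at 7
pos 28 'a': at 8
pos 29 'a': at 8 ·f
pos 30 'c': at 9  → match P1@[26:30]
pos 31 'b': at 14 ·f
pos 32 'c': at 11 ·f
pos 33 'b': at 12
pos 34 'b': at 13  → match P2@[31:34]
pos 35 'a': at 5 ·f
pos 36 'b': at 10 ·f
pos 37 'a': at 5 ·f
pos 38 'c': at 1 ·f
pos 39 'b': at 14
pos 40 'b': at 10 ·f
pos 41 'c': at 11
pos 42 'a': at 20  → match P5@[40:42]
pos 43 'b': at 3 ·f
pos 44 'c': at 18
pos 45 'a': at 20 ·f  → match P5@[43:45]
pos 46 'b': at 3 ·f
pos 47 'c': at 18
pos 48 'c': at 19  → match P4@[44:48],P6@[46:48]
pos 49 'a': at 2 ·f
pos 50 'b': at 3
pos 51 'a': at 4  → match P0@[48:51]
pos 52 'b': at 10 ·f
pos 53 'c': at 11
pos 54 'b': at 12
pos 55 'c': at 11 ·f
pos 56 'b': at 12
pos 57 'a': at 15 ·f
pos 58 'a': at 16
pos 59 'a': at 17  → match P3@[55:59]
pos 60 'b': at 10 ·f
pos 61 'c': at 11
pos 62 'b': at 12
pos 63 'b': at 13  → match P2@[60:63]
pos 64 'a': at 5 ·f
pos 65 'b': at 10 ·f
pos 66 'c': at 11
pos 67 'c': at 21  → match P6@[65:67]
pos 68 'b': at 14 ·f
pos 69 'c': at 11 ·f
pos 70 'a': at 20  → match P5@[68:70]
pos 71 'b': at 3 ·f
pos 72 'c': at 18
pos 73 'c': at 19  → match P4@[69:73],P6@[71:73]
pos 74 'b': at 14 ·f

Matches: [[4,3],[10,3],[22,3],[25,5],[30,1],[34,2],[42,5],[45,5],[48,4],[48,6],[51,0],[59,3],[63,2],[67,6],[70,5],[73,4],[73,6]]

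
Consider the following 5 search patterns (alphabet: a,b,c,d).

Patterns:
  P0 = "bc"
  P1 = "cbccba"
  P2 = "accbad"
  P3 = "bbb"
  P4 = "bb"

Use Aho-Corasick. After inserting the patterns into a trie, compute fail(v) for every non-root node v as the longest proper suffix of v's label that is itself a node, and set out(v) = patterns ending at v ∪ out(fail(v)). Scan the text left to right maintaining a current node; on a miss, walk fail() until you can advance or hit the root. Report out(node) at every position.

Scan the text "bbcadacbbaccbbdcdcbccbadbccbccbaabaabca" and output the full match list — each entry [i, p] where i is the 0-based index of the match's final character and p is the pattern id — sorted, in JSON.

Build automaton:
Trie nodes:
  0='ε' goto a→9 b→1 c→3
  1='b' goto b→15 c→2
  2='bc' goto ·  [P0 ends]
  3='c' goto b→4
  4='cb' goto c→5
  5='cbc' goto c→6
  6='cbcc' goto b→7
  7='cbccb' goto a→8
  8='cbccba' goto ·  [P1 ends]
  9='a' goto c→10
  10='ac' goto c→11
  11='acc' goto b→12
  12='accb' goto a→13
  13='accba' goto d→14
  14='accbad' goto ·  [P2 ends]
  15='bb' goto b→16  [P4 ends]
  16='bbb' goto ·  [P3 ends]

Failure links (BFS by depth):
  n1('b'): parent n0 fail=0; on 'b' 0 → fail=0;  out ∅∪∅=∅
  n3('c'): parent n0 fail=0; on 'c' 0 → fail=0;  out ∅∪∅=∅
  n9('a'): parent n0 fail=0; on 'a' 0 → fail=0;  out ∅∪∅=∅
  n2('bc'): parent n1 fail=0; on 'c' 0 → fail=3;  out {0}∪∅={0}
  n4('cb'): parent n3 fail=0; on 'b' 0 → fail=1;  out ∅∪∅=∅
  n10('ac'): parent n9 fail=0; on 'c' 0 → fail=3;  out ∅∪∅=∅
  n15('bb'): parent n1 fail=0; on 'b' 0 → fail=1;  out {4}∪∅={4}
  n5('cbc'): parent n4 fail=1; on 'c' 1 → fail=2;  out ∅∪{0}={0}
  n11('acc'): parent n10 fail=3; on 'c' 3→0 → fail=3;  out ∅∪∅=∅
  n16('bbb'): parent n15 fail=1; on 'b' 1 → fail=15;  out {3}∪{4}={3,4}
  n6('cbcc'): parent n5 fail=2; on 'c' 2→3→0 → fail=3;  out ∅∪∅=∅
  n12('accb'): parent n11 fail=3; on 'b' 3 → fail=4;  out ∅∪∅=∅
  n7('cbccb'): parent n6 fail=3; on 'b' 3 → fail=4;  out ∅∪∅=∅
  n13('accba'): parent n12 fail=4; on 'a' 4→1→0 → fail=9;  out ∅∪∅=∅
  n8('cbccba'): parent n7 fail=4; on 'a' 4→1→0 → fail=9;  out {1}∪∅={1}
  n14('accbad'): parent n13 fail=9; on 'd' 9→0 → fail=0;  out {2}∪∅={2}

Run:
[0] read 'b'  n0⇒n1
[1] read 'b'  n1⇒n15  → match P4@[0:1]
[2] read 'c'  n15⇒n2 (fail-walked)  → match P0@[1:2]
[3] read 'a'  n2⇒n9 (fail-walked)
[4] read 'd'  n9⇒n0 (fail-walked)
[5] read 'a'  n0⇒n9
[6] read 'c'  n9⇒n10
[7] read 'b'  n10⇒n4 (fail-walked)
[8] read 'b'  n4⇒n15 (fail-walked)  → match P4@[7:8]
[9] read 'a'  n15⇒n9 (fail-walked)
[10] read 'c'  n9⇒n10
[11] read 'c'  n10⇒n11
[12] read 'b'  n11⇒n12
[13] read 'b'  n12⇒n15 (fail-walked)  → match P4@[12:13]
[14] read 'd'  n15⇒n0 (fail-walked)
[15] read 'c'  n0⇒n3
[16] read 'd'  n3⇒n0 (fail-walked)
[17] read 'c'  n0⇒n3
[18] read 'b'  n3⇒n4
[19] read 'c'  n4⇒n5  → match P0@[18:19]
[20] read 'c'  n5⇒n6
[21] read 'b'  n6⇒n7
[22] read 'a'  n7⇒n8  → match P1@[17:22]
[23] read 'd'  n8⇒n0 (fail-walked)
[24] read 'b'  n0⇒n1
[25] read 'c'  n1⇒n2  → match P0@[24:25]
[26] read 'c'  n2⇒n3 (fail-walked)
[27] read 'b'  n3⇒n4
[28] read 'c'  n4⇒n5  → match P0@[27:28]
[29] read 'c'  n5⇒n6
[30] read 'b'  n6⇒n7
[31] read 'a'  n7⇒n8  → match P1@[26:31]
[32] read 'a'  n8⇒n9 (fail-walked)
[33] read 'b'  n9⇒n1 (fail-walked)
[34] read 'a'  n1⇒n9 (fail-walked)
[35] read 'a'  n9⇒n9 (fail-walked)
[36] read 'b'  n9⇒n1 (fail-walked)
[37] read 'c'  n1⇒n2  → match P0@[36:37]
[38] read 'a'  n2⇒n9 (fail-walked)

All matches (sorted): [[1,4],[2,0],[8,4],[13,4],[19,0],[22,1],[25,0],[28,0],[31,1],[37,0]]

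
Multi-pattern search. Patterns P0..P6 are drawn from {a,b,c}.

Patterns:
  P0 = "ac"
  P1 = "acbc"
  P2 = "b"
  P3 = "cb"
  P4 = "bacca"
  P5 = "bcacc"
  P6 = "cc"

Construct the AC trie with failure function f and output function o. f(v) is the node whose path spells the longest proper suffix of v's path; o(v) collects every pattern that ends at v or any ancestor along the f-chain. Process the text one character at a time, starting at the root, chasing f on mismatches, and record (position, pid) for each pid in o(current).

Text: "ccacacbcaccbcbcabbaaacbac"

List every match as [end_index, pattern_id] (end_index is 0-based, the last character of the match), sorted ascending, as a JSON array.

Build automaton:
Trie (insert patterns):
  0='ε' goto a→1 b→5 c→6
  1='a' goto c→2
  2='ac' goto b→3  [P0 ends]
  3='acb' goto c→4
  4='acbc' goto ·  [P1 ends]
  5='b' goto a→8 c→12  [P2 ends]
  6='c' goto b→7 c→16
  7='cb' goto ·  [P3 ends]
  8='ba' goto c→9
  9='bac' goto c→10
  10='bacc' goto a→11
  11='bacca' goto ·  [P4 ends]
  12='bc' goto a→13
  13='bca' goto c→14
  14='bcac' goto c→15
  15='bcacc' goto ·  [P5 ends]
  16='cc' goto ·  [P6 ends]

BFS fail/out derivation:
  n1('a'): parent n0 fail=0; on 'a' 0 → fail=0;  out ∅∪∅=∅
  n5('b'): parent n0 fail=0; on 'b' 0 → fail=0;  out {2}∪∅={2}
  n6('c'): parent n0 fail=0; on 'c' 0 → fail=0;  out ∅∪∅=∅
  n2('ac'): parent n1 fail=0; on 'c' 0 → fail=6;  out {0}∪∅={0}
  n7('cb'): parent n6 fail=0; on 'b' 0 → fail=5;  out {3}∪{2}={2,3}
  n8('ba'): parent n5 fail=0; on 'a' 0 → fail=1;  out ∅∪∅=∅
  n12('bc'): parent n5 fail=0; on 'c' 0 → fail=6;  out ∅∪∅=∅
  n16('cc'): parent n6 fail=0; on 'c' 0 → fail=6;  out {6}∪∅={6}
  n3('acb'): parent n2 fail=6; on 'b' 6 → fail=7;  out ∅∪{2,3}={2,3}
  n9('bac'): parent n8 fail=1; on 'c' 1 → fail=2;  out ∅∪{0}={0}
  n13('bca'): parent n12 fail=6; on 'a' 6→0 → fail=1;  out ∅∪∅=∅
  n4('acbc'): parent n3 fail=7; on 'c' 7→5 → fail=12;  out {1}∪∅={1}
  n10('bacc'): parent n9 fail=2; on 'c' 2→6 → fail=16;  out ∅∪{6}={6}
  n14('bcac'): parent n13 fail=1; on 'c' 1 → fail=2;  out ∅∪{0}={0}
  n11('bacca'): parent n10 fail=16; on 'a' 16→6→0 → fail=1;  out {4}∪∅={4}
  n15('bcacc'): parent n14 fail=2; on 'c' 2→6 → fail=16;  out {5}∪{6}={5,6}

Run:
[0] read 'c'  n0⇒n6
[1] read 'c'  n6⇒n16  ** P6@[0:1]
[2] read 'a'  n16⇒n1 (fail-walked)
[3] read 'c'  n1⇒n2  ** P0@[2:3]
[4] read 'a'  n2⇒n1 (fail-walked)
[5] read 'c'  n1⇒n2  ** P0@[4:5]
[6] read 'b'  n2⇒n3  ** P2@[6:6],P3@[5:6]
[7] read 'c'  n3⇒n4  ** P1@[4:7]
[8] read 'a'  n4⇒n13 (fail-walked)
[9] read 'c'  n13⇒n14  ** P0@[8:9]
[10] read 'c'  n14⇒n15  ** P5@[6:10],P6@[9:10]
[11] read 'b'  n15⇒n7 (fail-walked)  ** P2@[11:11],P3@[10:11]
[12] read 'c'  n7⇒n12 (fail-walked)
[13] read 'b'  n12⇒n7 (fail-walked)  ** P2@[13:13],P3@[12:13]
[14] read 'c'  n7⇒n12 (fail-walked)
[15] read 'a'  n12⇒n13
[16] read 'b'  n13⇒n5 (fail-walked)  ** P2@[16:16]
[17] read 'b'  n5⇒n5 (fail-walked)  ** P2@[17:17]
[18] read 'a'  n5⇒n8
[19] read 'a'  n8⇒n1 (fail-walked)
[20] read 'a'  n1⇒n1 (fail-walked)
[21] read 'c'  n1⇒n2  ** P0@[20:21]
[22] read 'b'  n2⇒n3  ** P2@[22:22],P3@[21:22]
[23] read 'a'  n3⇒n8 (fail-walked)
[24] read 'c'  n8⇒n9  ** P0@[23:24]

Result: [[1,6],[3,0],[5,0],[6,2],[6,3],[7,1],[9,0],[10,5],[10,6],[11,2],[11,3],[13,2],[13,3],[16,2],[17,2],[21,0],[22,2],[22,3],[24,0]]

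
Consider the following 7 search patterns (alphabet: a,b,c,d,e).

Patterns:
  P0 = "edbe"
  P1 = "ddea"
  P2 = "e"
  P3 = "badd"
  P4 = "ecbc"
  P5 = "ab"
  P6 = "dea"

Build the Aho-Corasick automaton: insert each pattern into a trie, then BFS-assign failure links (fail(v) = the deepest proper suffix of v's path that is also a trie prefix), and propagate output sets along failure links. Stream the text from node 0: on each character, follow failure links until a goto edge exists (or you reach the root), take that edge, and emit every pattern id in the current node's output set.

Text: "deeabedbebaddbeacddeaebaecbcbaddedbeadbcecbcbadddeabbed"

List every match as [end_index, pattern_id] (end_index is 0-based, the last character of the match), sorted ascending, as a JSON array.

Build automaton:
Trie (insert patterns):
  n0 'ε': a→16 b→9 d→5 e→1
  n1 'e': c→13 d→2  ←P2
  n2 'ed': b→3
  n3 'edb': e→4
  n4 'edbe': ·  ←P0
  n5 'd': d→6 e→18
  n6 'dd': e→7
  n7 'dde': a→8
  n8 'ddea': ·  ←P1
  n9 'b': a→10
  n10 'ba': d→11
  n11 'bad': d→12
  n12 'badd': ·  ←P3
  n13 'ec': b→14
  n14 'ecb': c→15
  n15 'ecbc': ·  ←P4
  n16 'a': b→17
  n17 'ab': ·  ←P5
  n18 'de': a→19
  n19 'dea': ·  ←P6

Failure links (BFS by depth):
  n1('e'): parent n0 fail=0; on 'e' 0 → fail=0;  out {2}∪∅={2}
  n5('d'): parent n0 fail=0; on 'd' 0 → fail=0;  out ∅∪∅=∅
  n9('b'): parent n0 fail=0; on 'b' 0 → fail=0;  out ∅∪∅=∅
  n16('a'): parent n0 fail=0; on 'a' 0 → fail=0;  out ∅∪∅=∅
  n2('ed'): parent n1 fail=0; on 'd' 0 → fail=5;  out ∅∪∅=∅
  n6('dd'): parent n5 fail=0; on 'd' 0 → fail=5;  out ∅∪∅=∅
  n10('ba'): parent n9 fail=0; on 'a' 0 → fail=16;  out ∅∪∅=∅
  n13('ec'): parent n1 fail=0; on 'c' 0 → fail=0;  out ∅∪∅=∅
  n17('ab'): parent n16 fail=0; on 'b' 0 → fail=9;  out {5}∪∅={5}
  n18('de'): parent n5 fail=0; on 'e' 0 → fail=1;  out ∅∪{2}={2}
  n3('edb'): parent n2 fail=5; on 'b' 5→0 → fail=9;  out ∅∪∅=∅
  n7('dde'): parent n6 fail=5; on 'e' 5 → fail=18;  out ∅∪{2}={2}
  n11('bad'): parent n10 fail=16; on 'd' 16→0 → fail=5;  out ∅∪∅=∅
  n14('ecb'): parent n13 fail=0; on 'b' 0 → fail=9;  out ∅∪∅=∅
  n19('dea'): parent n18 fail=1; on 'a' 1→0 → fail=16;  out {6}∪∅={6}
  n4('edbe'): parent n3 fail=9; on 'e' 9→0 → fail=1;  out {0}∪{2}={0,2}
  n8('ddea'): parent n7 fail=18; on 'a' 18 → fail=19;  out {1}∪{6}={1,6}
  n12('badd'): parent n11 fail=5; on 'd' 5 → fail=6;  out {3}∪∅={3}
  n15('ecbc'): parent n14 fail=9; on 'c' 9→0 → fail=0;  out {4}∪∅={4}

Text stream:
[0] read 'd'  n0⇒n5
[1] read 'e'  n5⇒n18  ** P2@[1:1]
[2] read 'e'  n18⇒n1 (via fail)  ** P2@[2:2]
[3] read 'a'  n1⇒n16 (via fail)
[4] read 'b'  n16⇒n17  ** P5@[3:4]
[5] read 'e'  n17⇒n1 (via fail)  ** P2@[5:5]
[6] read 'd'  n1⇒n2
[7] read 'b'  n2⇒n3
[8] read 'e'  n3⇒n4  ** P0@[5:8],P2@[8:8]
[9] read 'b'  n4⇒n9 (via fail)
[10] read 'a'  n9⇒n10
[11] read 'd'  n10⇒n11
[12] read 'd'  n11⇒n12  ** P3@[9:12]
[13] read 'b'  n12⇒n9 (via fail)
[14] read 'e'  n9⇒n1 (via fail)  ** P2@[14:14]
[15] read 'a'  n1⇒n16 (via fail)
[16] read 'c'  n16⇒n0 (via fail)
[17] read 'd'  n0⇒n5
[18] read 'd'  n5⇒n6
[19] read 'e'  n6⇒n7  ** P2@[19:19]
[20] read 'a'  n7⇒n8  ** P1@[17:20],P6@[18:20]
[21] read 'e'  n8⇒n1 (via fail)  ** P2@[21:21]
[22] read 'b'  n1⇒n9 (via fail)
[23] read 'a'  n9⇒n10
[24] read 'e'  n10⇒n1 (via fail)  ** P2@[24:24]
[25] read 'c'  n1⇒n13
[26] read 'b'  n13⇒n14
[27] read 'c'  n14⇒n15  ** P4@[24:27]
[28] read 'b'  n15⇒n9 (via fail)
[29] read 'a'  n9⇒n10
[30] read 'd'  n10⇒n11
[31] read 'd'  n11⇒n12  ** P3@[28:31]
[32] read 'e'  n12⇒n7 (via fail)  ** P2@[32:32]
[33] read 'd'  n7⇒n2 (via fail)
[34] read 'b'  n2⇒n3
[35] read 'e'  n3⇒n4  ** P0@[32:35],P2@[35:35]
[36] read 'a'  n4⇒n16 (via fail)
[37] read 'd'  n16⇒n5 (via fail)
[38] read 'b'  n5⇒n9 (via fail)
[39] read 'c'  n9⇒n0 (via fail)
[40] read 'e'  n0⇒n1  ** P2@[40:40]
[41] read 'c'  n1⇒n13
[42] read 'b'  n13⇒n14
[43] read 'c'  n14⇒n15  ** P4@[40:43]
[44] read 'b'  n15⇒n9 (via fail)
[45] read 'a'  n9⇒n10
[46] read 'd'  n10⇒n11
[47] read 'd'  n11⇒n12  ** P3@[44:47]
[48] read 'd'  n12⇒n6 (via fail)
[49] read 'e'  n6⇒n7  ** P2@[49:49]
[50] read 'a'  n7⇒n8  ** P1@[47:50],P6@[48:50]
[51] read 'b'  n8⇒n17 (via fail)  ** P5@[50:51]
[52] read 'b'  n17⇒n9 (via fail)
[53] read 'e'  n9⇒n1 (via fail)  ** P2@[53:53]
[54] read 'd'  n1⇒n2

All matches (sorted): [[1,2],[2,2],[4,5],[5,2],[8,0],[8,2],[12,3],[14,2],[19,2],[20,1],[20,6],[21,2],[24,2],[27,4],[31,3],[32,2],[35,0],[35,2],[40,2],[43,4],[47,3],[49,2],[50,1],[50,6],[51,5],[53,2]]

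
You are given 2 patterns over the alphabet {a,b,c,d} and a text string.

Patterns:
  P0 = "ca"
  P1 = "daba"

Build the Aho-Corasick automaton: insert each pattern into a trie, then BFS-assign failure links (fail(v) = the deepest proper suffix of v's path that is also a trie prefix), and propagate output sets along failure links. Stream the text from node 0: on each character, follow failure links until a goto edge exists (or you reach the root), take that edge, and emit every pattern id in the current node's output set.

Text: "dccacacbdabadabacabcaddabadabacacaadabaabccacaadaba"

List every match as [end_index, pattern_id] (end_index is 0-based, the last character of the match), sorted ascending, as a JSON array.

Construct AC machine:
Trie (insert patterns):
  n0 'ε': c→1 d→3
  n1 'c': a→2
  n2 'ca': ·  [P0 ends]
  n3 'd': a→4
  n4 'da': b→5
  n5 'dab': a→6
  n6 'daba': ·  [P1 ends]

Failure links (BFS by depth):
  n1('c'): parent n0 fail=0; on 'c' 0 → fail=0;  out ∅∪∅=∅
  n3('d'): parent n0 fail=0; on 'd' 0 → fail=0;  out ∅∪∅=∅
  n2('ca'): parent n1 fail=0; on 'a' 0 → fail=0;  out {0}∪∅={0}
  n4('da'): parent n3 fail=0; on 'a' 0 → fail=0;  out ∅∪∅=∅
  n5('dab'): parent n4 fail=0; on 'b' 0 → fail=0;  out ∅∪∅=∅
  n6('daba'): parent n5 fail=0; on 'a' 0 → fail=0;  out {1}∪∅={1}

Scan:
pos 0 'd': at 3
pos 1 'c': at 1 ·f
pos 2 'c': at 1 ·f
pos 3 'a': at 2  ** P0@[2:3]
pos 4 'c': at 1 ·f
pos 5 'a': at 2  ** P0@[4:5]
pos 6 'c': at 1 ·f
pos 7 'b': at 0 ·f
pos 8 'd': at 3
pos 9 'a': at 4
pos 10 'b': at 5
pos 11 'a': at 6  ** P1@[8:11]
pos 12 'd': at 3 ·f
pos 13 'a': at 4
pos 14 'b': at 5
pos 15 'a': at 6  ** P1@[12:15]
pos 16 'c': at 1 ·f
pos 17 'a': at 2  ** P0@[16:17]
pos 18 'b': at 0 ·f
pos 19 'c': at 1
pos 20 'a': at 2  ** P0@[19:20]
pos 21 'd': at 3 ·f
pos 22 'd': at 3 ·f
pos 23 'a': at 4
pos 24 'b': at 5
pos 25 'a': at 6  ** P1@[22:25]
pos 26 'd': at 3 ·f
pos 27 'a': at 4
pos 28 'b': at 5
pos 29 'a': at 6  ** P1@[26:29]
pos 30 'c': at 1 ·f
pos 31 'a': at 2  ** P0@[30:31]
pos 32 'c': at 1 ·f
pos 33 'a': at 2  ** P0@[32:33]
pos 34 'a': at 0 ·f
pos 35 'd': at 3
pos 36 'a': at 4
pos 37 'b': at 5
pos 38 'a': at 6  ** P1@[35:38]
pos 39 'a': at 0 ·f
pos 40 'b': at 0
pos 41 'c': at 1
pos 42 'c': at 1 ·f
pos 43 'a': at 2  ** P0@[42:43]
pos 44 'c': at 1 ·f
pos 45 'a': at 2  ** P0@[44:45]
pos 46 'a': at 0 ·f
pos 47 'd': at 3
pos 48 'a': at 4
pos 49 'b': at 5
pos 50 'a': at 6  ** P1@[47:50]

Result: [[3,0],[5,0],[11,1],[15,1],[17,0],[20,0],[25,1],[29,1],[31,0],[33,0],[38,1],[43,0],[45,0],[50,1]]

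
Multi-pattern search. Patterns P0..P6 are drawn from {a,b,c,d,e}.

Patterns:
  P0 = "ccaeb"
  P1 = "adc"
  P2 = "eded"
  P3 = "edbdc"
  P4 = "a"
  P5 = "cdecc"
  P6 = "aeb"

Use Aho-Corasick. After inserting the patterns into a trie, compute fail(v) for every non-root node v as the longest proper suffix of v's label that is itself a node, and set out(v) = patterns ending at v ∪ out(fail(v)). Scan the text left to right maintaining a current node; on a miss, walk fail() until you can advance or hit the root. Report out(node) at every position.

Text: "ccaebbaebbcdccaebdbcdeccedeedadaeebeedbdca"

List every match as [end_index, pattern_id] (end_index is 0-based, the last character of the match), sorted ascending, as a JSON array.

Construct AC machine:
Trie nodes:
  0='ε' goto a→6 c→1 e→9
  1='c' goto c→2 d→16
  2='cc' goto a→3
  3='cca' goto e→4
  4='ccae' goto b→5
  5='ccaeb' goto ·  [P0 ends]
  6='a' goto d→7 e→20  [P4 ends]
  7='ad' goto c→8
  8='adc' goto ·  [P1 ends]
  9='e' goto d→10
  10='ed' goto b→13 e→11
  11='ede' goto d→12
  12='eded' goto ·  [P2 ends]
  13='edb' goto d→14
  14='edbd' goto c→15
  15='edbdc' goto ·  [P3 ends]
  16='cd' goto e→17
  17='cde' goto c→18
  18='cdec' goto c→19
  19='cdecc' goto ·  [P5 ends]
  20='ae' goto b→21
  21='aeb' goto ·  [P6 ends]

BFS fail/out derivation:
  fail(1) 'c': from fail(0)=0 chase 'c': 0 ⇒ 0;  out=∅∪out(0)=∅
  fail(6) 'a': from fail(0)=0 chase 'a': 0 ⇒ 0;  out={4}∪out(0)={4}
  fail(9) 'e': from fail(0)=0 chase 'e': 0 ⇒ 0;  out=∅∪out(0)=∅
  fail(2) 'cc': from fail(1)=0 chase 'c': 0 ⇒ 1;  out=∅∪out(1)=∅
  fail(7) 'ad': from fail(6)=0 chase 'd': 0 ⇒ 0;  out=∅∪out(0)=∅
  fail(10) 'ed': from fail(9)=0 chase 'd': 0 ⇒ 0;  out=∅∪out(0)=∅
  fail(16) 'cd': from fail(1)=0 chase 'd': 0 ⇒ 0;  out=∅∪out(0)=∅
  fail(20) 'ae': from fail(6)=0 chase 'e': 0 ⇒ 9;  out=∅∪out(9)=∅
  fail(3) 'cca': from fail(2)=1 chase 'a': 1→0 ⇒ 6;  out=∅∪out(6)={4}
  fail(8) 'adc': from fail(7)=0 chase 'c': 0 ⇒ 1;  out={1}∪out(1)={1}
  fail(11) 'ede': from fail(10)=0 chase 'e': 0 ⇒ 9;  out=∅∪out(9)=∅
  fail(13) 'edb': from fail(10)=0 chase 'b': 0 ⇒ 0;  out=∅∪out(0)=∅
  fail(17) 'cde': from fail(16)=0 chase 'e': 0 ⇒ 9;  out=∅∪out(9)=∅
  fail(21) 'aeb': from fail(20)=9 chase 'b': 9→0 ⇒ 0;  out={6}∪out(0)={6}
  fail(4) 'ccae': from fail(3)=6 chase 'e': 6 ⇒ 20;  out=∅∪out(20)=∅
  fail(12) 'eded': from fail(11)=9 chase 'd': 9 ⇒ 10;  out={2}∪out(10)={2}
  fail(14) 'edbd': from fail(13)=0 chase 'd': 0 ⇒ 0;  out=∅∪out(0)=∅
  fail(18) 'cdec': from fail(17)=9 chase 'c': 9→0 ⇒ 1;  out=∅∪out(1)=∅
  fail(5) 'ccaeb': from fail(4)=20 chase 'b': 20 ⇒ 21;  out={0}∪out(21)={0,6}
  fail(15) 'edbdc': from fail(14)=0 chase 'c': 0 ⇒ 1;  out={3}∪out(1)={3}
  fail(19) 'cdecc': from fail(18)=1 chase 'c': 1 ⇒ 2;  out={5}∪out(2)={5}

Run:
i=0 'c': node 0→1
i=1 'c': node 1→2
i=2 'a': node 2→3  emit P4@[2:2]
i=3 'e': node 3→4
i=4 'b': node 4→5  emit P0@[0:4],P6@[2:4]
i=5 'b': node 5→0 ·f
i=6 'a': node 0→6  emit P4@[6:6]
i=7 'e': node 6→20
i=8 'b': node 20→21  emit P6@[6:8]
i=9 'b': node 21→0 ·f
i=10 'c': node 0→1
i=11 'd': node 1→16
i=12 'c': node 16→1 ·f
i=13 'c': node 1→2
i=14 'a': node 2→3  emit P4@[14:14]
i=15 'e': node 3→4
i=16 'b': node 4→5  emit P0@[12:16],P6@[14:16]
i=17 'd': node 5→0 ·f
i=18 'b': node 0→0
i=19 'c': node 0→1
i=20 'd': node 1→16
i=21 'e': node 16→17
i=22 'c': node 17→18
i=23 'c': node 18→19  emit P5@[19:23]
i=24 'e': node 19→9 ·f
i=25 'd': node 9→10
i=26 'e': node 10→11
i=27 'e': node 11→9 ·f
i=28 'd': node 9→10
i=29 'a': node 10→6 ·f  emit P4@[29:29]
i=30 'd': node 6→7
i=31 'a': node 7→6 ·f  emit P4@[31:31]
i=32 'e': node 6→20
i=33 'e': node 20→9 ·f
i=34 'b': node 9→0 ·f
i=35 'e': node 0→9
i=36 'e': node 9→9 ·f
i=37 'd': node 9→10
i=38 'b': node 10→13
i=39 'd': node 13→14
i=40 'c': node 14→15  emit P3@[36:40]
i=41 'a': node 15→6 ·f  emit P4@[41:41]

All matches (sorted): [[2,4],[4,0],[4,6],[6,4],[8,6],[14,4],[16,0],[16,6],[23,5],[29,4],[31,4],[40,3],[41,4]]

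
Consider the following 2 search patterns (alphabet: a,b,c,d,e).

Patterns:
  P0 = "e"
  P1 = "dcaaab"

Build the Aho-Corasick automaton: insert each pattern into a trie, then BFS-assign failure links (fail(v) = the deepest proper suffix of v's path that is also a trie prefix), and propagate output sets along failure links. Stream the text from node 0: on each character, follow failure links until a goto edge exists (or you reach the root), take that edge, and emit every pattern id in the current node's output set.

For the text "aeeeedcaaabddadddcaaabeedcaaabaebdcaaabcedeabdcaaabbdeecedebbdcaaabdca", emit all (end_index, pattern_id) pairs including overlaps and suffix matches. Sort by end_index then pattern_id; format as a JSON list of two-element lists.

Build:
Trie (insert patterns):
  n0 'ε': d→2 e→1
  n1 'e': ·  [P0 ends]
  n2 'd': c→3
  n3 'dc': a→4
  n4 'dca': a→5
  n5 'dcaa': a→6
  n6 'dcaaa': b→7
  n7 'dcaaab': ·  [P1 ends]

BFS fail/out derivation:
  fail(1) 'e': from fail(0)=0 chase 'e': 0 ⇒ 0;  out={0}∪out(0)={0}
  fail(2) 'd': from fail(0)=0 chase 'd': 0 ⇒ 0;  out=∅∪out(0)=∅
  fail(3) 'dc': from fail(2)=0 chase 'c': 0 ⇒ 0;  out=∅∪out(0)=∅
  fail(4) 'dca': from fail(3)=0 chase 'a': 0 ⇒ 0;  out=∅∪out(0)=∅
  fail(5) 'dcaa': from fail(4)=0 chase 'a': 0 ⇒ 0;  out=∅∪out(0)=∅
  fail(6) 'dcaaa': from fail(5)=0 chase 'a': 0 ⇒ 0;  out=∅∪out(0)=∅
  fail(7) 'dcaaab': from fail(6)=0 chase 'b': 0 ⇒ 0;  out={1}∪out(0)={1}

Text stream:
i=0 'a': node 0→0
i=1 'e': node 0→1  ** P0@[1:1]
i=2 'e': node 1→1 (fail-walked)  ** P0@[2:2]
i=3 'e': node 1→1 (fail-walked)  ** P0@[3:3]
i=4 'e': node 1→1 (fail-walked)  ** P0@[4:4]
i=5 'd': node 1→2 (fail-walked)
i=6 'c': node 2→3
i=7 'a': node 3→4
i=8 'a': node 4→5
i=9 'a': node 5→6
i=10 'b': node 6→7  ** P1@[5:10]
i=11 'd': node 7→2 (fail-walked)
i=12 'd': node 2→2 (fail-walked)
i=13 'a': node 2→0 (fail-walked)
i=14 'd': node 0→2
i=15 'd': node 2→2 (fail-walked)
i=16 'd': node 2→2 (fail-walked)
i=17 'c': node 2→3
i=18 'a': node 3→4
i=19 'a': node 4→5
i=20 'a': node 5→6
i=21 'b': node 6→7  ** P1@[16:21]
i=22 'e': node 7→1 (fail-walked)  ** P0@[22:22]
i=23 'e': node 1→1 (fail-walked)  ** P0@[23:23]
i=24 'd': node 1→2 (fail-walked)
i=25 'c': node 2→3
i=26 'a': node 3→4
i=27 'a': node 4→5
i=28 'a': node 5→6
i=29 'b': node 6→7  ** P1@[24:29]
i=30 'a': node 7→0 (fail-walked)
i=31 'e': node 0→1  ** P0@[31:31]
i=32 'b': node 1→0 (fail-walked)
i=33 'd': node 0→2
i=34 'c': node 2→3
i=35 'a': node 3→4
i=36 'a': node 4→5
i=37 'a': node 5→6
i=38 'b': node 6→7  ** P1@[33:38]
i=39 'c': node 7→0 (fail-walked)
i=40 'e': node 0→1  ** P0@[40:40]
i=41 'd': node 1→2 (fail-walked)
i=42 'e': node 2→1 (fail-walked)  ** P0@[42:42]
i=43 'a': node 1→0 (fail-walked)
i=44 'b': node 0→0
i=45 'd': node 0→2
i=46 'c': node 2→3
i=47 'a': node 3→4
i=48 'a': node 4→5
i=49 'a': node 5→6
i=50 'b': node 6→7  ** P1@[45:50]
i=51 'b': node 7→0 (fail-walked)
i=52 'd': node 0→2
i=53 'e': node 2→1 (fail-walked)  ** P0@[53:53]
i=54 'e': node 1→1 (fail-walked)  ** P0@[54:54]
i=55 'c': node 1→0 (fail-walked)
i=56 'e': node 0→1  ** P0@[56:56]
i=57 'd': node 1→2 (fail-walked)
i=58 'e': node 2→1 (fail-walked)  ** P0@[58:58]
i=59 'b': node 1→0 (fail-walked)
i=60 'b': node 0→0
i=61 'd': node 0→2
i=62 'c': node 2→3
i=63 'a': node 3→4
i=64 'a': node 4→5
i=65 'a': node 5→6
i=66 'b': node 6→7  ** P1@[61:66]
i=67 'd': node 7→2 (fail-walked)
i=68 'c': node 2→3
i=69 'a': node 3→4

All matches (sorted): [[1,0],[2,0],[3,0],[4,0],[10,1],[21,1],[22,0],[23,0],[29,1],[31,0],[38,1],[40,0],[42,0],[50,1],[53,0],[54,0],[56,0],[58,0],[66,1]]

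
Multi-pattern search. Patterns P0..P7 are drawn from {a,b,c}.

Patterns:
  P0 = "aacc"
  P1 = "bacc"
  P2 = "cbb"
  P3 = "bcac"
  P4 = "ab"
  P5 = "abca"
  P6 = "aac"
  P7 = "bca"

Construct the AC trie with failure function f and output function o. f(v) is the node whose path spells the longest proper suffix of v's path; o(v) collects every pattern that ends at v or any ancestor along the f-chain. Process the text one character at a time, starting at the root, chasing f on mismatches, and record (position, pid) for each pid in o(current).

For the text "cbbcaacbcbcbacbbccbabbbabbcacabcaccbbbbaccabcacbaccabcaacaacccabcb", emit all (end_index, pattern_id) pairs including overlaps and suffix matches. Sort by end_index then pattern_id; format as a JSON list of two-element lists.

Build automaton:
Trie (insert patterns):
  0='ε' goto a→1 b→5 c→9
  1='a' goto a→2 b→15
  2='aa' goto c→3
  3='aac' goto c→4  ←P6
  4='aacc' goto ·  ←P0
  5='b' goto a→6 c→12
  6='ba' goto c→7
  7='bac' goto c→8
  8='bacc' goto ·  ←P1
  9='c' goto b→10
  10='cb' goto b→11
  11='cbb' goto ·  ←P2
  12='bc' goto a→13
  13='bca' goto c→14  ←P7
  14='bcac' goto ·  ←P3
  15='ab' goto c→16  ←P4
  16='abc' goto a→17
  17='abca' goto ·  ←P5

Failure links (BFS by depth):
  n1('a'): parent n0 fail=0; on 'a' 0 → fail=0;  out ∅∪∅=∅
  n5('b'): parent n0 fail=0; on 'b' 0 → fail=0;  out ∅∪∅=∅
  n9('c'): parent n0 fail=0; on 'c' 0 → fail=0;  out ∅∪∅=∅
  n2('aa'): parent n1 fail=0; on 'a' 0 → fail=1;  out ∅∪∅=∅
  n6('ba'): parent n5 fail=0; on 'a' 0 → fail=1;  out ∅∪∅=∅
  n10('cb'): parent n9 fail=0; on 'b' 0 → fail=5;  out ∅∪∅=∅
  n12('bc'): parent n5 fail=0; on 'c' 0 → fail=9;  out ∅∪∅=∅
  n15('ab'): parent n1 fail=0; on 'b' 0 → fail=5;  out {4}∪∅={4}
  n3('aac'): parent n2 fail=1; on 'c' 1→0 → fail=9;  out {6}∪∅={6}
  n7('bac'): parent n6 fail=1; on 'c' 1→0 → fail=9;  out ∅∪∅=∅
  n11('cbb'): parent n10 fail=5; on 'b' 5→0 → fail=5;  out {2}∪∅={2}
  n13('bca'): parent n12 fail=9; on 'a' 9→0 → fail=1;  out {7}∪∅={7}
  n16('abc'): parent n15 fail=5; on 'c' 5 → fail=12;  out ∅∪∅=∅
  n4('aacc'): parent n3 fail=9; on 'c' 9→0 → fail=9;  out {0}∪∅={0}
  n8('bacc'): parent n7 fail=9; on 'c' 9→0 → fail=9;  out {1}∪∅={1}
  n14('bcac'): parent n13 fail=1; on 'c' 1→0 → fail=9;  out {3}∪∅={3}
  n17('abca'): parent n16 fail=12; on 'a' 12 → fail=13;  out {5}∪{7}={5,7}

Scan:
[0] read 'c'  n0⇒n9
[1] read 'b'  n9⇒n10
[2] read 'b'  n10⇒n11  ** P2@[0:2]
[3] read 'c'  n11⇒n12 ·f
[4] read 'a'  n12⇒n13  ** P7@[2:4]
[5] read 'a'  n13⇒n2 ·f
[6] read 'c'  n2⇒n3  ** P6@[4:6]
[7] read 'b'  n3⇒n10 ·f
[8] read 'c'  n10⇒n12 ·f
[9] read 'b'  n12⇒n10 ·f
[10] read 'c'  n10⇒n12 ·f
[11] read 'b'  n12⇒n10 ·f
[12] read 'a'  n10⇒n6 ·f
[13] read 'c'  n6⇒n7
[14] read 'b'  n7⇒n10 ·f
[15] read 'b'  n10⇒n11  ** P2@[13:15]
[16] read 'c'  n11⇒n12 ·f
[17] read 'c'  n12⇒n9 ·f
[18] read 'b'  n9⇒n10
[19] read 'a'  n10⇒n6 ·f
[20] read 'b'  n6⇒n15 ·f  ** P4@[19:20]
[21] read 'b'  n15⇒n5 ·f
[22] read 'b'  n5⇒n5 ·f
[23] read 'a'  n5⇒n6
[24] read 'b'  n6⇒n15 ·f  ** P4@[23:24]
[25] read 'b'  n15⇒n5 ·f
[26] read 'c'  n5⇒n12
[27] read 'a'  n12⇒n13  ** P7@[25:27]
[28] read 'c'  n13⇒n14  ** P3@[25:28]
[29] read 'a'  n14⇒n1 ·f
[30] read 'b'  n1⇒n15  ** P4@[29:30]
[31] read 'c'  n15⇒n16
[32] read 'a'  n16⇒n17  ** P5@[29:32],P7@[30:32]
[33] read 'c'  n17⇒n14 ·f  ** P3@[30:33]
[34] read 'c'  n14⇒n9 ·f
[35] read 'b'  n9⇒n10
[36] read 'b'  n10⇒n11  ** P2@[34:36]
[37] read 'b'  n11⇒n5 ·f
[38] read 'b'  n5⇒n5 ·f
[39] read 'a'  n5⇒n6
[40] read 'c'  n6⇒n7
[41] read 'c'  n7⇒n8  ** P1@[38:41]
[42] read 'a'  n8⇒n1 ·f
[43] read 'b'  n1⇒n15  ** P4@[42:43]
[44] read 'c'  n15⇒n16
[45] read 'a'  n16⇒n17  ** P5@[42:45],P7@[43:45]
[46] read 'c'  n17⇒n14 ·f  ** P3@[43:46]
[47] read 'b'  n14⇒n10 ·f
[48] read 'a'  n10⇒n6 ·f
[49] read 'c'  n6⇒n7
[50] read 'c'  n7⇒n8  ** P1@[47:50]
[51] read 'a'  n8⇒n1 ·f
[52] read 'b'  n1⇒n15  ** P4@[51:52]
[53] read 'c'  n15⇒n16
[54] read 'a'  n16⇒n17  ** P5@[51:54],P7@[52:54]
[55] read 'a'  n17⇒n2 ·f
[56] read 'c'  n2⇒n3  ** P6@[54:56]
[57] read 'a'  n3⇒n1 ·f
[58] read 'a'  n1⇒n2
[59] read 'c'  n2⇒n3  ** P6@[57:59]
[60] read 'c'  n3⇒n4  ** P0@[57:60]
[61] read 'c'  n4⇒n9 ·f
[62] read 'a'  n9⇒n1 ·f
[63] read 'b'  n1⇒n15  ** P4@[62:63]
[64] read 'c'  n15⇒n16
[65] read 'b'  n16⇒n10 ·f

All matches (sorted): [[2,2],[4,7],[6,6],[15,2],[20,4],[24,4],[27,7],[28,3],[30,4],[32,5],[32,7],[33,3],[36,2],[41,1],[43,4],[45,5],[45,7],[46,3],[50,1],[52,4],[54,5],[54,7],[56,6],[59,6],[60,0],[63,4]]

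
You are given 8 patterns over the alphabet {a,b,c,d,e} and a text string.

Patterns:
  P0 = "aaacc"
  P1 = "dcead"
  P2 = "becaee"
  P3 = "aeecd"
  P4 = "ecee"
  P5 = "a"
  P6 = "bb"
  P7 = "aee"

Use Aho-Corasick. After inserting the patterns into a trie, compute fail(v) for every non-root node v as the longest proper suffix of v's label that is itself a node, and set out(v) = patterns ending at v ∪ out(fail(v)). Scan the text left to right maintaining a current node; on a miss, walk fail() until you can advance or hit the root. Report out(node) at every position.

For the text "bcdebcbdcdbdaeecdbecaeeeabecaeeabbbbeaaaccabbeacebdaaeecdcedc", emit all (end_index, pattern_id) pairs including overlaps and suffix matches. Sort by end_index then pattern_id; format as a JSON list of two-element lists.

Build:
Trie (insert patterns):
  n0 'ε': a→1 b→11 d→6 e→21
  n1 'a': a→2 e→17  [P5 ends]
  n2 'aa': a→3
  n3 'aaa': c→4
  n4 'aaac': c→5
  n5 'aaacc': ·  [P0 ends]
  n6 'd': c→7
  n7 'dc': e→8
  n8 'dce': a→9
  n9 'dcea': d→10
  n10 'dcead': ·  [P1 ends]
  n11 'b': b→25 e→12
  n12 'be': c→13
  n13 'bec': a→14
  n14 'beca': e→15
  n15 'becae': e→16
  n16 'becaee': ·  [P2 ends]
  n17 'ae': e→18
  n18 'aee': c→19  [P7 ends]
  n19 'aeec': d→20
  n20 'aeecd': ·  [P3 ends]
  n21 'e': c→22
  n22 'ec': e→23
  n23 'ece': e→24
  n24 'ecee': ·  [P4 ends]
  n25 'bb': ·  [P6 ends]

BFS fail/out derivation:
  fail(1) 'a': from fail(0)=0 chase 'a': 0 ⇒ 0;  out={5}∪out(0)={5}
  fail(6) 'd': from fail(0)=0 chase 'd': 0 ⇒ 0;  out=∅∪out(0)=∅
  fail(11) 'b': from fail(0)=0 chase 'b': 0 ⇒ 0;  out=∅∪out(0)=∅
  fail(21) 'e': from fail(0)=0 chase 'e': 0 ⇒ 0;  out=∅∪out(0)=∅
  fail(2) 'aa': from fail(1)=0 chase 'a': 0 ⇒ 1;  out=∅∪out(1)={5}
  fail(7) 'dc': from fail(6)=0 chase 'c': 0 ⇒ 0;  out=∅∪out(0)=∅
  fail(12) 'be': from fail(11)=0 chase 'e': 0 ⇒ 21;  out=∅∪out(21)=∅
  fail(17) 'ae': from fail(1)=0 chase 'e': 0 ⇒ 21;  out=∅∪out(21)=∅
  fail(22) 'ec': from fail(21)=0 chase 'c': 0 ⇒ 0;  out=∅∪out(0)=∅
  fail(25) 'bb': from fail(11)=0 chase 'b': 0 ⇒ 11;  out={6}∪out(11)={6}
  fail(3) 'aaa': from fail(2)=1 chase 'a': 1 ⇒ 2;  out=∅∪out(2)={5}
  fail(8) 'dce': from fail(7)=0 chase 'e': 0 ⇒ 21;  out=∅∪out(21)=∅
  fail(13) 'bec': from fail(12)=21 chase 'c': 21 ⇒ 22;  out=∅∪out(22)=∅
  fail(18) 'aee': from fail(17)=21 chase 'e': 21→0 ⇒ 21;  out={7}∪out(21)={7}
  fail(23) 'ece': from fail(22)=0 chase 'e': 0 ⇒ 21;  out=∅∪out(21)=∅
  fail(4) 'aaac': from fail(3)=2 chase 'c': 2→1→0 ⇒ 0;  out=∅∪out(0)=∅
  fail(9) 'dcea': from fail(8)=21 chase 'a': 21→0 ⇒ 1;  out=∅∪out(1)={5}
  fail(14) 'beca': from fail(13)=22 chase 'a': 22→0 ⇒ 1;  out=∅∪out(1)={5}
  fail(19) 'aeec': from fail(18)=21 chase 'c': 21 ⇒ 22;  out=∅∪out(22)=∅
  fail(24) 'ecee': from fail(23)=21 chase 'e': 21→0 ⇒ 21;  out={4}∪out(21)={4}
  fail(5) 'aaacc': from fail(4)=0 chase 'c': 0 ⇒ 0;  out={0}∪out(0)={0}
  fail(10) 'dcead': from fail(9)=1 chase 'd': 1→0 ⇒ 6;  out={1}∪out(6)={1}
  fail(15) 'becae': from fail(14)=1 chase 'e': 1 ⇒ 17;  out=∅∪out(17)=∅
  fail(20) 'aeecd': from fail(19)=22 chase 'd': 22→0 ⇒ 6;  out={3}∪out(6)={3}
  fail(16) 'becaee': from fail(15)=17 chase 'e': 17 ⇒ 18;  out={2}∪out(18)={2,7}

Scan:
i=0 'b': node 0→11
i=1 'c': node 11→0 ·f
i=2 'd': node 0→6
i=3 'e': node 6→21 ·f
i=4 'b': node 21→11 ·f
i=5 'c': node 11→0 ·f
i=6 'b': node 0→11
i=7 'd': node 11→6 ·f
i=8 'c': node 6→7
i=9 'd': node 7→6 ·f
i=10 'b': node 6→11 ·f
i=11 'd': node 11→6 ·f
i=12 'a': node 6→1 ·f  → match P5@[12:12]
i=13 'e': node 1→17
i=14 'e': node 17→18  → match P7@[12:14]
i=15 'c': node 18→19
i=16 'd': node 19→20  → match P3@[12:16]
i=17 'b': node 20→11 ·f
i=18 'e': node 11→12
i=19 'c': node 12→13
i=20 'a': node 13→14  → match P5@[20:20]
i=21 'e': node 14→15
i=22 'e': node 15→16  → match P2@[17:22],P7@[20:22]
i=23 'e': node 16→21 ·f
i=24 'a': node 21→1 ·f  → match P5@[24:24]
i=25 'b': node 1→11 ·f
i=26 'e': node 11→12
i=27 'c': node 12→13
i=28 'a': node 13→14  → match P5@[28:28]
i=29 'e': node 14→15
i=30 'e': node 15→16  → match P2@[25:30],P7@[28:30]
i=31 'a': node 16→1 ·f  → match P5@[31:31]
i=32 'b': node 1→11 ·f
i=33 'b': node 11→25  → match P6@[32:33]
i=34 'b': node 25→25 ·f  → match P6@[33:34]
i=35 'b': node 25→25 ·f  → match P6@[34:35]
i=36 'e': node 25→12 ·f
i=37 'a': node 12→1 ·f  → match P5@[37:37]
i=38 'a': node 1→2  → match P5@[38:38]
i=39 'a': node 2→3  → match P5@[39:39]
i=40 'c': node 3→4
i=41 'c': node 4→5  → match P0@[37:41]
i=42 'a': node 5→1 ·f  → match P5@[42:42]
i=43 'b': node 1→11 ·f
i=44 'b': node 11→25  → match P6@[43:44]
i=45 'e': node 25→12 ·f
i=46 'a': node 12→1 ·f  → match P5@[46:46]
i=47 'c': node 1→0 ·f
i=48 'e': node 0→21
i=49 'b': node 21→11 ·f
i=50 'd': node 11→6 ·f
i=51 'a': node 6→1 ·f  → match P5@[51:51]
i=52 'a': node 1→2  → match P5@[52:52]
i=53 'e': node 2→17 ·f
i=54 'e': node 17→18  → match P7@[52:54]
i=55 'c': node 18→19
i=56 'd': node 19→20  → match P3@[52:56]
i=57 'c': node 20→7 ·f
i=58 'e': node 7→8
i=59 'd': node 8→6 ·f
i=60 'c': node 6→7

Result: [[12,5],[14,7],[16,3],[20,5],[22,2],[22,7],[24,5],[28,5],[30,2],[30,7],[31,5],[33,6],[34,6],[35,6],[37,5],[38,5],[39,5],[41,0],[42,5],[44,6],[46,5],[51,5],[52,5],[54,7],[56,3]]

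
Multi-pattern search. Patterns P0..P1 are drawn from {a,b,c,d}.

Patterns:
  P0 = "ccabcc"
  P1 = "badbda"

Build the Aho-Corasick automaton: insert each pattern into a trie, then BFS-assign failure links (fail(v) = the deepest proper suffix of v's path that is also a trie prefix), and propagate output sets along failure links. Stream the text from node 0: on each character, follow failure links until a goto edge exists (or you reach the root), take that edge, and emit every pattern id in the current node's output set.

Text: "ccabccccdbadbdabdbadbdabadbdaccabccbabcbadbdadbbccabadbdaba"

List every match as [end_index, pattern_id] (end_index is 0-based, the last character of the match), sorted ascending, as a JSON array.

Construct AC machine:
Trie nodes:
  n0 'ε': b→7 c→1
  n1 'c': c→2
  n2 'cc': a→3
  n3 'cca': b→4
  n4 'ccab': c→5
  n5 'ccabc': c→6
  n6 'ccabcc': ·  [P0 ends]
  n7 'b': a→8
  n8 'ba': d→9
  n9 'bad': b→10
  n10 'badb': d→11
  n11 'badbd': a→12
  n12 'badbda': ·  [P1 ends]

Failure links (BFS by depth):
  n1('c'): parent n0 fail=0; on 'c' 0 → fail=0;  out ∅∪∅=∅
  n7('b'): parent n0 fail=0; on 'b' 0 → fail=0;  out ∅∪∅=∅
  n2('cc'): parent n1 fail=0; on 'c' 0 → fail=1;  out ∅∪∅=∅
  n8('ba'): parent n7 fail=0; on 'a' 0 → fail=0;  out ∅∪∅=∅
  n3('cca'): parent n2 fail=1; on 'a' 1→0 → fail=0;  out ∅∪∅=∅
  n9('bad'): parent n8 fail=0; on 'd' 0 → fail=0;  out ∅∪∅=∅
  n4('ccab'): parent n3 fail=0; on 'b' 0 → fail=7;  out ∅∪∅=∅
  n10('badb'): parent n9 fail=0; on 'b' 0 → fail=7;  out ∅∪∅=∅
  n5('ccabc'): parent n4 fail=7; on 'c' 7→0 → fail=1;  out ∅∪∅=∅
  n11('badbd'): parent n10 fail=7; on 'd' 7→0 → fail=0;  out ∅∪∅=∅
  n6('ccabcc'): parent n5 fail=1; on 'c' 1 → fail=2;  out {0}∪∅={0}
  n12('badbda'): parent n11 fail=0; on 'a' 0 → fail=0;  out {1}∪∅={1}

Run:
[0] read 'c'  n0⇒n1
[1] read 'c'  n1⇒n2
[2] read 'a'  n2⇒n3
[3] read 'b'  n3⇒n4
[4] read 'c'  n4⇒n5
[5] read 'c'  n5⇒n6  → match P0@[0:5]
[6] read 'c'  n6⇒n2 (via fail)
[7] read 'c'  n2⇒n2 (via fail)
[8] read 'd'  n2⇒n0 (via fail)
[9] read 'b'  n0⇒n7
[10] read 'a'  n7⇒n8
[11] read 'd'  n8⇒n9
[12] read 'b'  n9⇒n10
[13] read 'd'  n10⇒n11
[14] read 'a'  n11⇒n12  → match P1@[9:14]
[15] read 'b'  n12⇒n7 (via fail)
[16] read 'd'  n7⇒n0 (via fail)
[17] read 'b'  n0⇒n7
[18] read 'a'  n7⇒n8
[19] read 'd'  n8⇒n9
[20] read 'b'  n9⇒n10
[21] read 'd'  n10⇒n11
[22] read 'a'  n11⇒n12  → match P1@[17:22]
[23] read 'b'  n12⇒n7 (via fail)
[24] read 'a'  n7⇒n8
[25] read 'd'  n8⇒n9
[26] read 'b'  n9⇒n10
[27] read 'd'  n10⇒n11
[28] read 'a'  n11⇒n12  → match P1@[23:28]
[29] read 'c'  n12⇒n1 (via fail)
[30] read 'c'  n1⇒n2
[31] read 'a'  n2⇒n3
[32] read 'b'  n3⇒n4
[33] read 'c'  n4⇒n5
[34] read 'c'  n5⇒n6  → match P0@[29:34]
[35] read 'b'  n6⇒n7 (via fail)
[36] read 'a'  n7⇒n8
[37] read 'b'  n8⇒n7 (via fail)
[38] read 'c'  n7⇒n1 (via fail)
[39] read 'b'  n1⇒n7 (via fail)
[40] read 'a'  n7⇒n8
[41] read 'd'  n8⇒n9
[42] read 'b'  n9⇒n10
[43] read 'd'  n10⇒n11
[44] read 'a'  n11⇒n12  → match P1@[39:44]
[45] read 'd'  n12⇒n0 (via fail)
[46] read 'b'  n0⇒n7
[47] read 'b'  n7⇒n7 (via fail)
[48] read 'c'  n7⇒n1 (via fail)
[49] read 'c'  n1⇒n2
[50] read 'a'  n2⇒n3
[51] read 'b'  n3⇒n4
[52] read 'a'  n4⇒n8 (via fail)
[53] read 'd'  n8⇒n9
[54] read 'b'  n9⇒n10
[55] read 'd'  n10⇒n11
[56] read 'a'  n11⇒n12  → match P1@[51:56]
[57] read 'b'  n12⇒n7 (via fail)
[58] read 'a'  n7⇒n8

Result: [[5,0],[14,1],[22,1],[28,1],[34,0],[44,1],[56,1]]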